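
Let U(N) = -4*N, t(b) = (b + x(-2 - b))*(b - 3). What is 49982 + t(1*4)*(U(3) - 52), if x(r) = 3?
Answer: 49534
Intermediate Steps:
t(b) = (-3 + b)*(3 + b) (t(b) = (b + 3)*(b - 3) = (3 + b)*(-3 + b) = (-3 + b)*(3 + b))
49982 + t(1*4)*(U(3) - 52) = 49982 + (-9 + (1*4)²)*(-4*3 - 52) = 49982 + (-9 + 4²)*(-12 - 52) = 49982 + (-9 + 16)*(-64) = 49982 + 7*(-64) = 49982 - 448 = 49534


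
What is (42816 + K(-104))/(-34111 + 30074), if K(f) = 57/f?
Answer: -4452807/419848 ≈ -10.606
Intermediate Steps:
(42816 + K(-104))/(-34111 + 30074) = (42816 + 57/(-104))/(-34111 + 30074) = (42816 + 57*(-1/104))/(-4037) = (42816 - 57/104)*(-1/4037) = (4452807/104)*(-1/4037) = -4452807/419848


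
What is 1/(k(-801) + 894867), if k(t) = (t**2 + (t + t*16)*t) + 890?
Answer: 1/12444575 ≈ 8.0356e-8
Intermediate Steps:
k(t) = 890 + 18*t**2 (k(t) = (t**2 + (t + 16*t)*t) + 890 = (t**2 + (17*t)*t) + 890 = (t**2 + 17*t**2) + 890 = 18*t**2 + 890 = 890 + 18*t**2)
1/(k(-801) + 894867) = 1/((890 + 18*(-801)**2) + 894867) = 1/((890 + 18*641601) + 894867) = 1/((890 + 11548818) + 894867) = 1/(11549708 + 894867) = 1/12444575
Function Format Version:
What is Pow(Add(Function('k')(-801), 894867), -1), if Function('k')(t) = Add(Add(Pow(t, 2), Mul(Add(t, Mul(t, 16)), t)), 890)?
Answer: Rational(1, 12444575) ≈ 8.0356e-8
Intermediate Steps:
Function('k')(t) = Add(890, Mul(18, Pow(t, 2))) (Function('k')(t) = Add(Add(Pow(t, 2), Mul(Add(t, Mul(16, t)), t)), 890) = Add(Add(Pow(t, 2), Mul(Mul(17, t), t)), 890) = Add(Add(Pow(t, 2), Mul(17, Pow(t, 2))), 890) = Add(Mul(18, Pow(t, 2)), 890) = Add(890, Mul(18, Pow(t, 2))))
Pow(Add(Function('k')(-801), 894867), -1) = Pow(Add(Add(890, Mul(18, Pow(-801, 2))), 894867), -1) = Pow(Add(Add(890, Mul(18, 641601)), 894867), -1) = Pow(Add(Add(890, 11548818), 894867), -1) = Pow(Add(11549708, 894867), -1) = Pow(12444575, -1) = Rational(1, 12444575)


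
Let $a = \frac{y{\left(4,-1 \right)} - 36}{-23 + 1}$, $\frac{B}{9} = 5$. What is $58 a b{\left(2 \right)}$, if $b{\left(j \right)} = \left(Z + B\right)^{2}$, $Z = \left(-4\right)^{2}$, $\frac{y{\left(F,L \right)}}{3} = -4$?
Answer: $\frac{5179632}{11} \approx 4.7088 \cdot 10^{5}$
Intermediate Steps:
$B = 45$ ($B = 9 \cdot 5 = 45$)
$y{\left(F,L \right)} = -12$ ($y{\left(F,L \right)} = 3 \left(-4\right) = -12$)
$Z = 16$
$a = \frac{24}{11}$ ($a = \frac{-12 - 36}{-23 + 1} = - \frac{48}{-22} = \left(-48\right) \left(- \frac{1}{22}\right) = \frac{24}{11} \approx 2.1818$)
$b{\left(j \right)} = 3721$ ($b{\left(j \right)} = \left(16 + 45\right)^{2} = 61^{2} = 3721$)
$58 a b{\left(2 \right)} = 58 \cdot \frac{24}{11} \cdot 3721 = \frac{1392}{11} \cdot 3721 = \frac{5179632}{11}$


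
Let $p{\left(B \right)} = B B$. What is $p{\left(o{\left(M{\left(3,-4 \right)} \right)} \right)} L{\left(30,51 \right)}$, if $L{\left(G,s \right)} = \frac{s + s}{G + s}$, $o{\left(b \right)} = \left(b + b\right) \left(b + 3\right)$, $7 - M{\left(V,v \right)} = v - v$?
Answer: $\frac{666400}{27} \approx 24681.0$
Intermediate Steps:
$M{\left(V,v \right)} = 7$ ($M{\left(V,v \right)} = 7 - \left(v - v\right) = 7 - 0 = 7 + 0 = 7$)
$o{\left(b \right)} = 2 b \left(3 + b\right)$
$p{\left(B \right)} = B^{2}$
$L{\left(G,s \right)} = \frac{2 s}{G + s}$
$p{\left(o{\left(M{\left(3,-4 \right)} \right)} \right)} L{\left(30,51 \right)} = \left(2 \cdot 7 \left(3 + 7\right)\right)^{2} \cdot 2 \cdot 51 \frac{1}{30 + 51} = \left(2 \cdot 7 \cdot 10\right)^{2} \cdot 2 \cdot 51 \cdot \frac{1}{81} = 140^{2} \cdot 2 \cdot 51 \cdot \frac{1}{81} = 19600 \cdot \frac{34}{27} = \frac{666400}{27}$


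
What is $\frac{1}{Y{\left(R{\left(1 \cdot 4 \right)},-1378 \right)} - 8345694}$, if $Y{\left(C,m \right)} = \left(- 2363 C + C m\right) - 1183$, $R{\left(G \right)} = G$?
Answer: $- \frac{1}{8361841} \approx -1.1959 \cdot 10^{-7}$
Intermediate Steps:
$Y{\left(C,m \right)} = -1183 - 2363 C + C m$
$\frac{1}{Y{\left(R{\left(1 \cdot 4 \right)},-1378 \right)} - 8345694} = \frac{1}{\left(-1183 - 2363 \cdot 1 \cdot 4 + 1 \cdot 4 \left(-1378\right)\right) - 8345694} = \frac{1}{\left(-1183 - 9452 + 4 \left(-1378\right)\right) - 8345694} = \frac{1}{\left(-1183 - 9452 - 5512\right) - 8345694} = \frac{1}{-16147 - 8345694} = \frac{1}{-8361841} = - \frac{1}{8361841}$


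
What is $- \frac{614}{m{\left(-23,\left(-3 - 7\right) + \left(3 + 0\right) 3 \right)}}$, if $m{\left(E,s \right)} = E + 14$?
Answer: $\frac{614}{9} \approx 68.222$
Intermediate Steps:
$m{\left(E,s \right)} = 14 + E$
$- \frac{614}{m{\left(-23,\left(-3 - 7\right) + \left(3 + 0\right) 3 \right)}} = - \frac{614}{14 - 23} = - \frac{614}{-9} = \left(-614\right) \left(- \frac{1}{9}\right) = \frac{614}{9}$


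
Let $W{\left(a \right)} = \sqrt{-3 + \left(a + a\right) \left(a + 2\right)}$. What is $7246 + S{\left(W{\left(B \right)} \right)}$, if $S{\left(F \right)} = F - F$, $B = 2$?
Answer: $7246$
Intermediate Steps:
$W{\left(a \right)} = \sqrt{-3 + 2 a \left(2 + a\right)}$
$S{\left(F \right)} = 0$
$7246 + S{\left(W{\left(B \right)} \right)} = 7246 + 0 = 7246$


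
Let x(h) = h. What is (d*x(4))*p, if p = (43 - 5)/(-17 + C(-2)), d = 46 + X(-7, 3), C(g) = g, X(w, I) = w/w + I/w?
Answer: -2608/7 ≈ -372.57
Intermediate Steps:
X(w, I) = 1 + I/w
d = 326/7 (d = 46 + (3 - 7)/(-7) = 46 - ⅐*(-4) = 46 + 4/7 = 326/7 ≈ 46.571)
p = -2 (p = (43 - 5)/(-17 - 2) = 38/(-19) = 38*(-1/19) = -2)
(d*x(4))*p = ((326/7)*4)*(-2) = (1304/7)*(-2) = -2608/7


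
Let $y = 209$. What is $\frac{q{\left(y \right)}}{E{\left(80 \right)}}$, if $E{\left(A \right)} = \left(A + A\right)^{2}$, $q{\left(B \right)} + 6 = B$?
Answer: $\frac{203}{25600} \approx 0.0079297$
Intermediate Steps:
$q{\left(B \right)} = -6 + B$
$E{\left(A \right)} = 4 A^{2}$ ($E{\left(A \right)} = \left(2 A\right)^{2} = 4 A^{2}$)
$\frac{q{\left(y \right)}}{E{\left(80 \right)}} = \frac{-6 + 209}{4 \cdot 80^{2}} = \frac{203}{4 \cdot 6400} = \frac{203}{25600}$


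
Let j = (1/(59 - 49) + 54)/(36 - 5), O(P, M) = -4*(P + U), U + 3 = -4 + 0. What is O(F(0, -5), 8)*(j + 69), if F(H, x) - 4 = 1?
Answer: 87724/155 ≈ 565.96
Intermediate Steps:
F(H, x) = 5 (F(H, x) = 4 + 1 = 5)
U = -7 (U = -3 + (-4 + 0) = -3 - 4 = -7)
O(P, M) = 28 - 4*P (O(P, M) = -4*(P - 7) = -4*(-7 + P) = 28 - 4*P)
j = 541/310 (j = (1/10 + 54)/31 = (1/10 + 54)*(1/31) = (541/10)*(1/31) = 541/310 ≈ 1.7452)
O(F(0, -5), 8)*(j + 69) = (28 - 4*5)*(541/310 + 69) = (28 - 20)*(21931/310) = 8*(21931/310) = 87724/155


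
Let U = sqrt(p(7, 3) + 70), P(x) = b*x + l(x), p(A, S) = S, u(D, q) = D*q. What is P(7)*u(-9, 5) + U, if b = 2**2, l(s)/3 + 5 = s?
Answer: -1530 + sqrt(73) ≈ -1521.5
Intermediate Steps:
l(s) = -15 + 3*s
b = 4
P(x) = -15 + 7*x (P(x) = 4*x + (-15 + 3*x) = -15 + 7*x)
U = sqrt(73) (U = sqrt(3 + 70) = sqrt(73) ≈ 8.5440)
P(7)*u(-9, 5) + U = (-15 + 7*7)*(-9*5) + sqrt(73) = (-15 + 49)*(-45) + sqrt(73) = 34*(-45) + sqrt(73) = -1530 + sqrt(73)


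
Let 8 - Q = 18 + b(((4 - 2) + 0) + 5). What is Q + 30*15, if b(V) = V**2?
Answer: 391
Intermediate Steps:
Q = -59 (Q = 8 - (18 + (((4 - 2) + 0) + 5)**2) = 8 - (18 + ((2 + 0) + 5)**2) = 8 - (18 + (2 + 5)**2) = 8 - (18 + 7**2) = 8 - (18 + 49) = 8 - 1*67 = 8 - 67 = -59)
Q + 30*15 = -59 + 30*15 = -59 + 450 = 391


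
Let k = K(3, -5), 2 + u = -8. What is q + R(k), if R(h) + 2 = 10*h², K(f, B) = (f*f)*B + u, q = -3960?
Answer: 26288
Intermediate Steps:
u = -10 (u = -2 - 8 = -10)
K(f, B) = -10 + B*f² (K(f, B) = (f*f)*B - 10 = f²*B - 10 = B*f² - 10 = -10 + B*f²)
k = -55 (k = -10 - 5*3² = -10 - 5*9 = -10 - 45 = -55)
R(h) = -2 + 10*h²
q + R(k) = -3960 + (-2 + 10*(-55)²) = -3960 + (-2 + 10*3025) = -3960 + (-2 + 30250) = -3960 + 30248 = 26288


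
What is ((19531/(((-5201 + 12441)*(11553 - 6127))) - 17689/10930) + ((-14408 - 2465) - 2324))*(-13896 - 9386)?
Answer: 9596188532704296313/21468837160 ≈ 4.4698e+8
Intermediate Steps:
((19531/(((-5201 + 12441)*(11553 - 6127))) - 17689/10930) + ((-14408 - 2465) - 2324))*(-13896 - 9386) = ((19531/((7240*5426)) - 17689*1/10930) + (-16873 - 2324))*(-23282) = ((19531/39284240 - 17689/10930) - 19197)*(-23282) = (-69468544753/42937674320 - 19197)*(-23282) = -824344002465793/42937674320*(-23282) = 9596188532704296313/21468837160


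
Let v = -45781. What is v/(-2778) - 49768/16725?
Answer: 209143907/15487350 ≈ 13.504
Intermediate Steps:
v/(-2778) - 49768/16725 = -45781/(-2778) - 49768/16725 = -45781*(-1/2778) - 49768*1/16725 = 45781/2778 - 49768/16725 = 209143907/15487350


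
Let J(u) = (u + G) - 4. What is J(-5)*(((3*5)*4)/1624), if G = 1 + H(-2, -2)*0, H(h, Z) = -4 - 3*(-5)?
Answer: -60/203 ≈ -0.29557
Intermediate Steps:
H(h, Z) = 11 (H(h, Z) = -4 + 15 = 11)
G = 1 (G = 1 + 11*0 = 1 + 0 = 1)
J(u) = -3 + u (J(u) = (u + 1) - 4 = (1 + u) - 4 = -3 + u)
J(-5)*(((3*5)*4)/1624) = (-3 - 5)*(((3*5)*4)/1624) = -8*15*4/1624 = -480/1624 = -8*15/406 = -60/203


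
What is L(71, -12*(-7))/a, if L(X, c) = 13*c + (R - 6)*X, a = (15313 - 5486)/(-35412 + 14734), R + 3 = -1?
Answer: -7898996/9827 ≈ -803.81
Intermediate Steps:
R = -4 (R = -3 - 1 = -4)
a = -9827/20678 (a = 9827/(-20678) = 9827*(-1/20678) = -9827/20678 ≈ -0.47524)
L(X, c) = -10*X + 13*c (L(X, c) = 13*c + (-4 - 6)*X = 13*c - 10*X = -10*X + 13*c)
L(71, -12*(-7))/a = (-10*71 + 13*(-12*(-7)))/(-9827/20678) = (-710 + 13*84)*(-20678/9827) = (-710 + 1092)*(-20678/9827) = 382*(-20678/9827) = -7898996/9827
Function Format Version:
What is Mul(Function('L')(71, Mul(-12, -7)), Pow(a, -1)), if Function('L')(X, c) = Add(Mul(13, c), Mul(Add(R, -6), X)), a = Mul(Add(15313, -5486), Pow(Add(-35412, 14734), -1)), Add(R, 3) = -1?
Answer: Rational(-7898996, 9827) ≈ -803.81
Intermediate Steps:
R = -4 (R = Add(-3, -1) = -4)
a = Rational(-9827, 20678) (a = Mul(9827, Pow(-20678, -1)) = Mul(9827, Rational(-1, 20678)) = Rational(-9827, 20678) ≈ -0.47524)
Function('L')(X, c) = Add(Mul(-10, X), Mul(13, c)) (Function('L')(X, c) = Add(Mul(13, c), Mul(Add(-4, -6), X)) = Add(Mul(13, c), Mul(-10, X)) = Add(Mul(-10, X), Mul(13, c)))
Mul(Function('L')(71, Mul(-12, -7)), Pow(a, -1)) = Mul(Add(Mul(-10, 71), Mul(13, Mul(-12, -7))), Pow(Rational(-9827, 20678), -1)) = Mul(Add(-710, Mul(13, 84)), Rational(-20678, 9827)) = Mul(Add(-710, 1092), Rational(-20678, 9827)) = Mul(382, Rational(-20678, 9827)) = Rational(-7898996, 9827)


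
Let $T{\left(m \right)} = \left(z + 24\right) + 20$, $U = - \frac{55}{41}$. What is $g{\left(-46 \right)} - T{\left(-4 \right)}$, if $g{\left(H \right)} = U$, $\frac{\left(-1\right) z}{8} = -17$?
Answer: $- \frac{7435}{41} \approx -181.34$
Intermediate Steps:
$z = 136$ ($z = \left(-8\right) \left(-17\right) = 136$)
$U = - \frac{55}{41}$ ($U = \left(-55\right) \frac{1}{41} = - \frac{55}{41} \approx -1.3415$)
$g{\left(H \right)} = - \frac{55}{41}$
$T{\left(m \right)} = 180$ ($T{\left(m \right)} = \left(136 + 24\right) + 20 = 160 + 20 = 180$)
$g{\left(-46 \right)} - T{\left(-4 \right)} = - \frac{55}{41} - 180 = - \frac{7435}{41}$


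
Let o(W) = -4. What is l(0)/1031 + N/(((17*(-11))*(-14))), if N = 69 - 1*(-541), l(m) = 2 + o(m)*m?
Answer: 317073/1349579 ≈ 0.23494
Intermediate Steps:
l(m) = 2 - 4*m
N = 610 (N = 69 + 541 = 610)
l(0)/1031 + N/(((17*(-11))*(-14))) = (2 - 4*0)/1031 + 610/(((17*(-11))*(-14))) = (2 + 0)*(1/1031) + 610/((-187*(-14))) = 2*(1/1031) + 610/2618 = 2/1031 + 610*(1/2618) = 2/1031 + 305/1309 = 317073/1349579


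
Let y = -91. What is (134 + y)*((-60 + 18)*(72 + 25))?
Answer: -175182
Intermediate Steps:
(134 + y)*((-60 + 18)*(72 + 25)) = (134 - 91)*((-60 + 18)*(72 + 25)) = 43*(-42*97) = 43*(-4074) = -175182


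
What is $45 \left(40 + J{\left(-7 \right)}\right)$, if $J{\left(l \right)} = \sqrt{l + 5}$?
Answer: $1800 + 45 i \sqrt{2} \approx 1800.0 + 63.64 i$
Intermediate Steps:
$J{\left(l \right)} = \sqrt{5 + l}$
$45 \left(40 + J{\left(-7 \right)}\right) = 45 \left(40 + \sqrt{5 - 7}\right) = 45 \left(40 + \sqrt{-2}\right) = 45 \left(40 + i \sqrt{2}\right) = 1800 + 45 i \sqrt{2}$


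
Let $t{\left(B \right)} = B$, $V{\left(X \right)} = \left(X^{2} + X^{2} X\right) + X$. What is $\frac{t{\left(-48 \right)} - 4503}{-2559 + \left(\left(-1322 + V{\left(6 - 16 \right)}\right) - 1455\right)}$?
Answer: $\frac{1517}{2082} \approx 0.72863$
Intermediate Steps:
$V{\left(X \right)} = X + X^{2} + X^{3}$ ($V{\left(X \right)} = \left(X^{2} + X^{3}\right) + X = X + X^{2} + X^{3}$)
$\frac{t{\left(-48 \right)} - 4503}{-2559 + \left(\left(-1322 + V{\left(6 - 16 \right)}\right) - 1455\right)} = \frac{-48 - 4503}{-2559 - \left(2777 - \left(6 - 16\right) \left(1 + \left(6 - 16\right) + \left(6 - 16\right)^{2}\right)\right)} = - \frac{4551}{-2559 - \left(2777 + 10 \left(1 - 10 + \left(-10\right)^{2}\right)\right)} = - \frac{4551}{-2559 - \left(2777 + 10 \left(1 - 10 + 100\right)\right)} = - \frac{4551}{-2559 - 3687} = - \frac{4551}{-6246} = \left(-4551\right) \left(- \frac{1}{6246}\right) = \frac{1517}{2082}$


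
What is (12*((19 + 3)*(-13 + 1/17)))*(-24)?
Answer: 1393920/17 ≈ 81995.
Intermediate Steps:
(12*((19 + 3)*(-13 + 1/17)))*(-24) = (12*(22*(-13 + 1/17)))*(-24) = (12*(22*(-220/17)))*(-24) = (12*(-4840/17))*(-24) = -58080/17*(-24) = 1393920/17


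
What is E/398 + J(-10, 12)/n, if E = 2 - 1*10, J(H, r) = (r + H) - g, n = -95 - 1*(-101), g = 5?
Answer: -207/398 ≈ -0.52010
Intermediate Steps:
n = 6 (n = -95 + 101 = 6)
J(H, r) = -5 + H + r (J(H, r) = (r + H) - 1*5 = (H + r) - 5 = -5 + H + r)
E = -8 (E = 2 - 10 = -8)
E/398 + J(-10, 12)/n = -8/398 + (-5 - 10 + 12)/6 = -8*1/398 - 3*1/6 = -4/199 - 1/2 = -207/398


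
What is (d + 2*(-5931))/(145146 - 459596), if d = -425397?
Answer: 437259/314450 ≈ 1.3906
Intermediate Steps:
(d + 2*(-5931))/(145146 - 459596) = (-425397 + 2*(-5931))/(145146 - 459596) = (-425397 - 11862)/(-314450) = -437259*(-1/314450) = 437259/314450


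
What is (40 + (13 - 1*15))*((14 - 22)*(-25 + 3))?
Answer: 6688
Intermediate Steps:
(40 + (13 - 1*15))*((14 - 22)*(-25 + 3)) = (40 + (13 - 15))*(-8*(-22)) = (40 - 2)*176 = 38*176 = 6688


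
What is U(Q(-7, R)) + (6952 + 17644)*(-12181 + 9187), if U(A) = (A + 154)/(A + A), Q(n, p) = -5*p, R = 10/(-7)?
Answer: -1841010318/25 ≈ -7.3640e+7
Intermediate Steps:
R = -10/7 (R = 10*(-⅐) = -10/7 ≈ -1.4286)
U(A) = (154 + A)/(2*A) (U(A) = (154 + A)/((2*A)) = (154 + A)*(1/(2*A)) = (154 + A)/(2*A))
U(Q(-7, R)) + (6952 + 17644)*(-12181 + 9187) = (154 - 5*(-10/7))/(2*((-5*(-10/7)))) + (6952 + 17644)*(-12181 + 9187) = (154 + 50/7)/(2*(50/7)) + 24596*(-2994) = (½)*(7/50)*(1128/7) - 73640424 = 282/25 - 73640424 = -1841010318/25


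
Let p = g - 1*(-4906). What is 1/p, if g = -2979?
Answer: 1/1927 ≈ 0.00051894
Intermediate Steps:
p = 1927 (p = -2979 - 1*(-4906) = -2979 + 4906 = 1927)
1/p = 1/1927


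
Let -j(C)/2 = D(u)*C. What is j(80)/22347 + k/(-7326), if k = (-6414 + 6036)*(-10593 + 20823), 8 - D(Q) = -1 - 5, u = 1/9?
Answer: 436354030/826839 ≈ 527.74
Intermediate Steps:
u = ⅑ ≈ 0.11111
D(Q) = 14 (D(Q) = 8 - (-1 - 5) = 8 - 1*(-6) = 8 + 6 = 14)
j(C) = -28*C
k = -3866940 (k = -378*10230 = -3866940)
j(80)/22347 + k/(-7326) = -28*80/22347 - 3866940/(-7326) = -2240*1/22347 - 3866940*(-1/7326) = -2240/22347 + 19530/37 = 436354030/826839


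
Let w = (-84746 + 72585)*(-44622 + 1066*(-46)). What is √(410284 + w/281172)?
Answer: √8189088653921298/140586 ≈ 643.69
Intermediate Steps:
w = 1138974938 (w = -12161*(-44622 - 49036) = -12161*(-93658) = 1138974938)
√(410284 + w/281172) = √(410284 + 1138974938/281172) = √(410284 + 1138974938*(1/281172)) = √(410284 + 569487469/140586) = √(58249673893/140586) = √8189088653921298/140586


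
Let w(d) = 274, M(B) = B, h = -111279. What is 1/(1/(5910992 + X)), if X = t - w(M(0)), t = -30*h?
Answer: 9249088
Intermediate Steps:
t = 3338370 (t = -30*(-111279) = 3338370)
X = 3338096 (X = 3338370 - 1*274 = 3338370 - 274 = 3338096)
1/(1/(5910992 + X)) = 1/(1/(5910992 + 3338096)) = 1/(1/9249088) = 9249088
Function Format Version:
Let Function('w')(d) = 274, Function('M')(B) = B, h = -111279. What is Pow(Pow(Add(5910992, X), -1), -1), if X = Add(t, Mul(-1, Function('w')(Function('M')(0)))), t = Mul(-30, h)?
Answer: 9249088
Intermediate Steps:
t = 3338370 (t = Mul(-30, -111279) = 3338370)
X = 3338096 (X = Add(3338370, Mul(-1, 274)) = Add(3338370, -274) = 3338096)
Pow(Pow(Add(5910992, X), -1), -1) = Pow(Pow(Add(5910992, 3338096), -1), -1) = Pow(Pow(9249088, -1), -1) = Pow(Rational(1, 9249088), -1) = 9249088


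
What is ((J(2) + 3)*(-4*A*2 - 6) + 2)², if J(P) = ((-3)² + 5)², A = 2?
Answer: 19149376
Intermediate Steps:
J(P) = 196 (J(P) = (9 + 5)² = 14² = 196)
((J(2) + 3)*(-4*A*2 - 6) + 2)² = ((196 + 3)*(-4*2*2 - 6) + 2)² = (199*(-8*2 - 6) + 2)² = (199*(-16 - 6) + 2)² = (199*(-22) + 2)² = (-4378 + 2)² = (-4376)² = 19149376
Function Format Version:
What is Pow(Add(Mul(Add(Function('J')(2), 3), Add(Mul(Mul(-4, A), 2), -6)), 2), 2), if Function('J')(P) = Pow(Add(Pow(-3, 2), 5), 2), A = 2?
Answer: 19149376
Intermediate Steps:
Function('J')(P) = 196 (Function('J')(P) = Pow(Add(9, 5), 2) = Pow(14, 2) = 196)
Pow(Add(Mul(Add(Function('J')(2), 3), Add(Mul(Mul(-4, A), 2), -6)), 2), 2) = Pow(Add(Mul(Add(196, 3), Add(Mul(Mul(-4, 2), 2), -6)), 2), 2) = Pow(Add(Mul(199, Add(Mul(-8, 2), -6)), 2), 2) = Pow(Add(Mul(199, Add(-16, -6)), 2), 2) = Pow(Add(Mul(199, -22), 2), 2) = Pow(Add(-4378, 2), 2) = Pow(-4376, 2) = 19149376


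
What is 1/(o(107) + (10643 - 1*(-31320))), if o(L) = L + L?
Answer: 1/42177 ≈ 2.3710e-5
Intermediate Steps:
o(L) = 2*L
1/(o(107) + (10643 - 1*(-31320))) = 1/(2*107 + (10643 - 1*(-31320))) = 1/(214 + (10643 + 31320)) = 1/(214 + 41963) = 1/42177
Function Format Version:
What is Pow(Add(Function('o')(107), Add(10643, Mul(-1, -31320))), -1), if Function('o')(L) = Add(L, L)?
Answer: Rational(1, 42177) ≈ 2.3710e-5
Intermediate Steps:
Function('o')(L) = Mul(2, L)
Pow(Add(Function('o')(107), Add(10643, Mul(-1, -31320))), -1) = Pow(Add(Mul(2, 107), Add(10643, Mul(-1, -31320))), -1) = Pow(Add(214, Add(10643, 31320)), -1) = Pow(Add(214, 41963), -1) = Pow(42177, -1) = Rational(1, 42177)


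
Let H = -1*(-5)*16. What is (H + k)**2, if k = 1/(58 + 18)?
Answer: 36978561/5776 ≈ 6402.1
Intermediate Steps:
H = 80 (H = 5*16 = 80)
k = 1/76 ≈ 0.013158
(H + k)**2 = (80 + 1/76)**2 = (6081/76)**2 = 36978561/5776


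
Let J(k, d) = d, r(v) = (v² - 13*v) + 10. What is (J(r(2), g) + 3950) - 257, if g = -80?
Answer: 3613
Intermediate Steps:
r(v) = 10 + v² - 13*v
(J(r(2), g) + 3950) - 257 = (-80 + 3950) - 257 = 3870 - 257 = 3613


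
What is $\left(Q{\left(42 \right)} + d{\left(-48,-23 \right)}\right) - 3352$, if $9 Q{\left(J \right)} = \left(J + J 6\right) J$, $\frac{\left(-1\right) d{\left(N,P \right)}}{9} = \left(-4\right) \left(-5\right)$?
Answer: $-2160$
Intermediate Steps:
$d{\left(N,P \right)} = -180$ ($d{\left(N,P \right)} = - 9 \left(\left(-4\right) \left(-5\right)\right) = \left(-9\right) 20 = -180$)
$Q{\left(J \right)} = \frac{7 J^{2}}{9}$ ($Q{\left(J \right)} = \frac{\left(J + J 6\right) J}{9} = \frac{\left(J + 6 J\right) J}{9} = \frac{7 J J}{9} = \frac{7 J^{2}}{9}$)
$\left(Q{\left(42 \right)} + d{\left(-48,-23 \right)}\right) - 3352 = \left(\frac{7 \cdot 42^{2}}{9} - 180\right) - 3352 = \left(\frac{7}{9} \cdot 1764 - 180\right) - 3352 = \left(1372 - 180\right) - 3352 = 1192 - 3352 = -2160$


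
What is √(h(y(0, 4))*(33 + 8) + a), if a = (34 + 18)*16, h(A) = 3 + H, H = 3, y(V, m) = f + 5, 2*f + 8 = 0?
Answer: 7*√22 ≈ 32.833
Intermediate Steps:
f = -4 (f = -4 + (½)*0 = -4 + 0 = -4)
y(V, m) = 1 (y(V, m) = -4 + 5 = 1)
h(A) = 6 (h(A) = 3 + 3 = 6)
a = 832 (a = 52*16 = 832)
√(h(y(0, 4))*(33 + 8) + a) = √(6*(33 + 8) + 832) = √(6*41 + 832) = √(246 + 832) = √1078 = 7*√22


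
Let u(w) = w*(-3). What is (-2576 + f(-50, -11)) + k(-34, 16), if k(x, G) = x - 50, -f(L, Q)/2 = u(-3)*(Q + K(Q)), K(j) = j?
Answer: -2264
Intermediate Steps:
u(w) = -3*w
f(L, Q) = -36*Q (f(L, Q) = -2*(-3*(-3))*(Q + Q) = -18*2*Q = -36*Q)
k(x, G) = -50 + x
(-2576 + f(-50, -11)) + k(-34, 16) = (-2576 - 36*(-11)) + (-50 - 34) = (-2576 + 396) - 84 = -2180 - 84 = -2264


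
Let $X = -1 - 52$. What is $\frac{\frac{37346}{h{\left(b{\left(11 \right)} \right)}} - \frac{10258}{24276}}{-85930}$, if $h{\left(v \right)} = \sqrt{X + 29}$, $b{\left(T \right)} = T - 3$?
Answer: $\frac{5129}{1043018340} + \frac{18673 i \sqrt{6}}{515580} \approx 4.9175 \cdot 10^{-6} + 0.088714 i$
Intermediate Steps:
$b{\left(T \right)} = -3 + T$
$X = -53$
$h{\left(v \right)} = 2 i \sqrt{6}$ ($h{\left(v \right)} = \sqrt{-53 + 29} = \sqrt{-24} = 2 i \sqrt{6}$)
$\frac{\frac{37346}{h{\left(b{\left(11 \right)} \right)}} - \frac{10258}{24276}}{-85930} = \frac{\frac{37346}{2 i \sqrt{6}} - \frac{10258}{24276}}{-85930} = \left(37346 \left(- \frac{i \sqrt{6}}{12}\right) - \frac{5129}{12138}\right) \left(- \frac{1}{85930}\right) = \left(- \frac{18673 i \sqrt{6}}{6} - \frac{5129}{12138}\right) \left(- \frac{1}{85930}\right) = \left(- \frac{5129}{12138} - \frac{18673 i \sqrt{6}}{6}\right) \left(- \frac{1}{85930}\right) = \frac{5129}{1043018340} + \frac{18673 i \sqrt{6}}{515580}$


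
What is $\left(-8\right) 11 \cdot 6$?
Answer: $-528$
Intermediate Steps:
$\left(-8\right) 11 \cdot 6 = \left(-88\right) 6 = -528$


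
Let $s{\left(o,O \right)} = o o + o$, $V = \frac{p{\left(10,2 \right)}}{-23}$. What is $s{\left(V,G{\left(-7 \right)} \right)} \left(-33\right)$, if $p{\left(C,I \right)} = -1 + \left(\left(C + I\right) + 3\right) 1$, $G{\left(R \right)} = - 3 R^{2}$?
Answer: $\frac{4158}{529} \approx 7.8601$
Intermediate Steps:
$p{\left(C,I \right)} = 2 + C + I$ ($p{\left(C,I \right)} = -1 + \left(3 + C + I\right) 1 = -1 + \left(3 + C + I\right) = 2 + C + I$)
$V = - \frac{14}{23}$ ($V = \frac{2 + 10 + 2}{-23} = 14 \left(- \frac{1}{23}\right) = - \frac{14}{23} \approx -0.6087$)
$s{\left(o,O \right)} = o + o^{2}$ ($s{\left(o,O \right)} = o^{2} + o = o + o^{2}$)
$s{\left(V,G{\left(-7 \right)} \right)} \left(-33\right) = - \frac{14 \left(1 - \frac{14}{23}\right)}{23} \left(-33\right) = \left(- \frac{14}{23}\right) \frac{9}{23} \left(-33\right) = \left(- \frac{126}{529}\right) \left(-33\right) = \frac{4158}{529}$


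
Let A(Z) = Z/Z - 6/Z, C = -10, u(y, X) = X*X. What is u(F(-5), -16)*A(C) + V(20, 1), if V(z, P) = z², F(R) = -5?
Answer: 4048/5 ≈ 809.60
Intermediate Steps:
u(y, X) = X²
A(Z) = 1 - 6/Z
u(F(-5), -16)*A(C) + V(20, 1) = (-16)²*((-6 - 10)/(-10)) + 20² = 256*(-⅒*(-16)) + 400 = 256*(8/5) + 400 = 2048/5 + 400 = 4048/5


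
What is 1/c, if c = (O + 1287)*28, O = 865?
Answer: 1/60256 ≈ 1.6596e-5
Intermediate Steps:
c = 60256 (c = (865 + 1287)*28 = 2152*28 = 60256)
1/c = 1/60256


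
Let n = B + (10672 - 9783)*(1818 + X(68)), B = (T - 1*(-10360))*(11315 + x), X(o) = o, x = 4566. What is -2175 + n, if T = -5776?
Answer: 74472983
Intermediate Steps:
B = 72798504 (B = (-5776 - 1*(-10360))*(11315 + 4566) = (-5776 + 10360)*15881 = 4584*15881 = 72798504)
n = 74475158 (n = 72798504 + (10672 - 9783)*(1818 + 68) = 72798504 + 889*1886 = 72798504 + 1676654 = 74475158)
-2175 + n = -2175 + 74475158 = 74472983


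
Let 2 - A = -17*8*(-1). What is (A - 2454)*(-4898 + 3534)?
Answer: 3530032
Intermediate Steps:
A = -134 (A = 2 - (-17*8)*(-1) = 2 - (-136)*(-1) = 2 - 1*136 = 2 - 136 = -134)
(A - 2454)*(-4898 + 3534) = (-134 - 2454)*(-4898 + 3534) = -2588*(-1364) = 3530032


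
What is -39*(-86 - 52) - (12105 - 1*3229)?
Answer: -3494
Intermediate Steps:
-39*(-86 - 52) - (12105 - 1*3229) = -39*(-138) - (12105 - 3229) = 5382 - 1*8876 = 5382 - 8876 = -3494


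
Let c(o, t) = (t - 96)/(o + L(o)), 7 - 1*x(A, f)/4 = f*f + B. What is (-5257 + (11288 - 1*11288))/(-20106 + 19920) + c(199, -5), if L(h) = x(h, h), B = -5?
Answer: 277150045/9805734 ≈ 28.264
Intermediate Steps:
x(A, f) = 48 - 4*f² (x(A, f) = 28 - 4*(f*f - 5) = 28 - 4*(f² - 5) = 28 - 4*(-5 + f²) = 28 + (20 - 4*f²) = 48 - 4*f²)
L(h) = 48 - 4*h²
c(o, t) = (-96 + t)/(48 + o - 4*o²) (c(o, t) = (t - 96)/(o + (48 - 4*o²)) = (-96 + t)/(48 + o - 4*o²))
(-5257 + (11288 - 1*11288))/(-20106 + 19920) + c(199, -5) = (-5257 + (11288 - 1*11288))/(-20106 + 19920) + (-96 - 5)/(48 + 199 - 4*199²) = (-5257 + (11288 - 11288))/(-186) - 101/(48 + 199 - 4*39601) = (-5257 + 0)*(-1/186) - 101/(48 + 199 - 158404) = -5257*(-1/186) - 101/(-158157) = 5257/186 - 1/158157*(-101) = 5257/186 + 101/158157 = 277150045/9805734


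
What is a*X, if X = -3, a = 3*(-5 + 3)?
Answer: 18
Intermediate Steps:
a = -6 (a = 3*(-2) = -6)
a*X = -6*(-3) = 18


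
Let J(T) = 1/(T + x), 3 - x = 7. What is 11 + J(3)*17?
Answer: -6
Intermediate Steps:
x = -4 (x = 3 - 1*7 = 3 - 7 = -4)
J(T) = 1/(-4 + T) (J(T) = 1/(T - 4) = 1/(-4 + T))
11 + J(3)*17 = 11 + 17/(-4 + 3) = 11 + 17/(-1) = 11 - 1*17 = 11 - 17 = -6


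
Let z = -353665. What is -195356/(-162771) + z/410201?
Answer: 3224117263/9538403853 ≈ 0.33801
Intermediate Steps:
-195356/(-162771) + z/410201 = -195356/(-162771) - 353665/410201 = -195356*(-1/162771) - 353665*1/410201 = 27908/23253 - 353665/410201 = 3224117263/9538403853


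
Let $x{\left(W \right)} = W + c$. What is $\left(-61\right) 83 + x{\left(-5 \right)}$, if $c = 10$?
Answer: $-5058$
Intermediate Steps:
$x{\left(W \right)} = 10 + W$ ($x{\left(W \right)} = W + 10 = 10 + W$)
$\left(-61\right) 83 + x{\left(-5 \right)} = \left(-61\right) 83 + \left(10 - 5\right) = -5063 + 5 = -5058$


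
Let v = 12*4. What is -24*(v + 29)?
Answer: -1848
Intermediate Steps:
v = 48
-24*(v + 29) = -24*(48 + 29) = -24*77 = -1848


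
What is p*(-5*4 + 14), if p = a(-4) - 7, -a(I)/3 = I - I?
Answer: 42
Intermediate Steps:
a(I) = 0 (a(I) = -3*(I - I) = -3*0 = 0)
p = -7 (p = 0 - 7 = -7)
p*(-5*4 + 14) = -7*(-5*4 + 14) = -7*(-20 + 14) = -7*(-6) = 42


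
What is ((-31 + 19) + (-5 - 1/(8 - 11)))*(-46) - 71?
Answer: 2087/3 ≈ 695.67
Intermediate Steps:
((-31 + 19) + (-5 - 1/(8 - 11)))*(-46) - 71 = (-12 + (-5 - 1/(-3)))*(-46) - 71 = (-12 + (-5 - 1*(-1/3)))*(-46) - 71 = (-12 + (-5 + 1/3))*(-46) - 71 = (-12 - 14/3)*(-46) - 71 = -50/3*(-46) - 71 = 2300/3 - 71 = 2087/3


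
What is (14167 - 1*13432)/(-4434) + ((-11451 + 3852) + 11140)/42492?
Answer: -731/8868 ≈ -0.082431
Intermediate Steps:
(14167 - 1*13432)/(-4434) + ((-11451 + 3852) + 11140)/42492 = (14167 - 13432)*(-1/4434) + (-7599 + 11140)*(1/42492) = 735*(-1/4434) + 3541*(1/42492) = -245/1478 + 1/12 = -731/8868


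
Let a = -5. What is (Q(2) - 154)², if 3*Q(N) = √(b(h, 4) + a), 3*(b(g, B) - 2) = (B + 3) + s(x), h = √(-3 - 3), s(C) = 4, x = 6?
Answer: (1386 - √6)²/81 ≈ 23632.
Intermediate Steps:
h = I*√6 (h = √(-6) = I*√6 ≈ 2.4495*I)
b(g, B) = 13/3 + B/3 (b(g, B) = 2 + ((B + 3) + 4)/3 = 2 + ((3 + B) + 4)/3 = 2 + (7 + B)/3 = 2 + (7/3 + B/3) = 13/3 + B/3)
Q(N) = √6/9 (Q(N) = √((13/3 + (⅓)*4) - 5)/3 = √((13/3 + 4/3) - 5)/3 = √(17/3 - 5)/3 = √(⅔)/3 = (√6/3)/3 = √6/9)
(Q(2) - 154)² = (√6/9 - 154)² = (-154 + √6/9)²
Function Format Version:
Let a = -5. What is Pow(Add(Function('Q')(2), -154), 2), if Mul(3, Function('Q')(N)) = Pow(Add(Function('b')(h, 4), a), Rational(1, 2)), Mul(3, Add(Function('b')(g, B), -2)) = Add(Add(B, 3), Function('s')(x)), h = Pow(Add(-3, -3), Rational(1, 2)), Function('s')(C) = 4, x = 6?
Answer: Mul(Rational(1, 81), Pow(Add(1386, Mul(-1, Pow(6, Rational(1, 2)))), 2)) ≈ 23632.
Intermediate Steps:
h = Mul(I, Pow(6, Rational(1, 2))) (h = Pow(-6, Rational(1, 2)) = Mul(I, Pow(6, Rational(1, 2))) ≈ Mul(2.4495, I))
Function('b')(g, B) = Add(Rational(13, 3), Mul(Rational(1, 3), B)) (Function('b')(g, B) = Add(2, Mul(Rational(1, 3), Add(Add(B, 3), 4))) = Add(2, Mul(Rational(1, 3), Add(Add(3, B), 4))) = Add(2, Mul(Rational(1, 3), Add(7, B))) = Add(2, Add(Rational(7, 3), Mul(Rational(1, 3), B))) = Add(Rational(13, 3), Mul(Rational(1, 3), B)))
Function('Q')(N) = Mul(Rational(1, 9), Pow(6, Rational(1, 2))) (Function('Q')(N) = Mul(Rational(1, 3), Pow(Add(Add(Rational(13, 3), Mul(Rational(1, 3), 4)), -5), Rational(1, 2))) = Mul(Rational(1, 3), Pow(Add(Add(Rational(13, 3), Rational(4, 3)), -5), Rational(1, 2))) = Mul(Rational(1, 3), Pow(Add(Rational(17, 3), -5), Rational(1, 2))) = Mul(Rational(1, 3), Pow(Rational(2, 3), Rational(1, 2))) = Mul(Rational(1, 3), Mul(Rational(1, 3), Pow(6, Rational(1, 2)))) = Mul(Rational(1, 9), Pow(6, Rational(1, 2))))
Pow(Add(Function('Q')(2), -154), 2) = Pow(Add(Mul(Rational(1, 9), Pow(6, Rational(1, 2))), -154), 2) = Pow(Add(-154, Mul(Rational(1, 9), Pow(6, Rational(1, 2)))), 2)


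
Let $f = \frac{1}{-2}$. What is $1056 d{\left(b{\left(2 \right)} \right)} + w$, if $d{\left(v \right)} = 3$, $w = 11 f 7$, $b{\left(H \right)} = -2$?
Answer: $\frac{6259}{2} \approx 3129.5$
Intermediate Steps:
$f = - \frac{1}{2} \approx -0.5$
$w = - \frac{77}{2}$ ($w = 11 \left(- \frac{1}{2}\right) 7 = \left(- \frac{11}{2}\right) 7 = - \frac{77}{2} \approx -38.5$)
$1056 d{\left(b{\left(2 \right)} \right)} + w = 1056 \cdot 3 - \frac{77}{2} = 3168 - \frac{77}{2} = \frac{6259}{2}$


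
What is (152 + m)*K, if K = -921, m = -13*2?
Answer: -116046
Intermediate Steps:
m = -26
(152 + m)*K = (152 - 26)*(-921) = 126*(-921) = -116046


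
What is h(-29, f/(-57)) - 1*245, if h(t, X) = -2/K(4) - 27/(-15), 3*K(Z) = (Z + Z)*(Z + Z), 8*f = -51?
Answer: -38927/160 ≈ -243.29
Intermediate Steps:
f = -51/8 (f = (⅛)*(-51) = -51/8 ≈ -6.3750)
K(Z) = 4*Z²/3 (K(Z) = ((Z + Z)*(Z + Z))/3 = ((2*Z)*(2*Z))/3 = (4*Z²)/3 = 4*Z²/3)
h(t, X) = 273/160 (h(t, X) = -2/((4/3)*4²) - 27/(-15) = -2/((4/3)*16) - 27*(-1/15) = -2/64/3 + 9/5 = -2*3/64 + 9/5 = -3/32 + 9/5 = 273/160)
h(-29, f/(-57)) - 1*245 = 273/160 - 1*245 = 273/160 - 245 = -38927/160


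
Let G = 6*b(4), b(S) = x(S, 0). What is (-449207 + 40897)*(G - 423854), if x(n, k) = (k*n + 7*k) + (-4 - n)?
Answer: 173083425620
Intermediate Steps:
x(n, k) = -4 - n + 7*k + k*n (x(n, k) = (7*k + k*n) + (-4 - n) = -4 - n + 7*k + k*n)
b(S) = -4 - S (b(S) = -4 - S + 7*0 + 0*S = -4 - S + 0 + 0 = -4 - S)
G = -48 (G = 6*(-4 - 1*4) = 6*(-4 - 4) = 6*(-8) = -48)
(-449207 + 40897)*(G - 423854) = (-449207 + 40897)*(-48 - 423854) = -408310*(-423902) = 173083425620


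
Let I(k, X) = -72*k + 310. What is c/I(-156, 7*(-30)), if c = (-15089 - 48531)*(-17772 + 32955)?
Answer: -482971230/5771 ≈ -83689.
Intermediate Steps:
I(k, X) = 310 - 72*k
c = -965942460 (c = -63620*15183 = -965942460)
c/I(-156, 7*(-30)) = -965942460/(310 - 72*(-156)) = -965942460/(310 + 11232) = -965942460/11542 = -965942460*1/11542 = -482971230/5771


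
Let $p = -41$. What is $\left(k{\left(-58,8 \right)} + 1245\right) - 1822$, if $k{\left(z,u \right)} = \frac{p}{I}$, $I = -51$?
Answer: $- \frac{29386}{51} \approx -576.2$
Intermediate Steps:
$k{\left(z,u \right)} = \frac{41}{51}$ ($k{\left(z,u \right)} = - \frac{41}{-51} = \left(-41\right) \left(- \frac{1}{51}\right) = \frac{41}{51}$)
$\left(k{\left(-58,8 \right)} + 1245\right) - 1822 = \left(\frac{41}{51} + 1245\right) - 1822 = \frac{63536}{51} - 1822 = - \frac{29386}{51}$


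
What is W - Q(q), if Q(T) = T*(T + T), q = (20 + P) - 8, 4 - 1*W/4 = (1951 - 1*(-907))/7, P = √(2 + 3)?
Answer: -13406/7 - 48*√5 ≈ -2022.5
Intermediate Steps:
P = √5 ≈ 2.2361
W = -11320/7 (W = 16 - 4*(1951 - 1*(-907))/7 = 16 - 4*(1951 + 907)/7 = 16 - 11432/7 = -11320/7 ≈ -1617.1)
q = 12 + √5 (q = (20 + √5) - 8 = 12 + √5 ≈ 14.236)
Q(T) = 2*T² (Q(T) = T*(2*T) = 2*T²)
W - Q(q) = -11320/7 - 2*(12 + √5)²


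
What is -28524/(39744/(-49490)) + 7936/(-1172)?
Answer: 17230641941/485208 ≈ 35512.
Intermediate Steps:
-28524/(39744/(-49490)) + 7936/(-1172) = -28524/(39744*(-1/49490)) + 7936*(-1/1172) = -28524/(-19872/24745) - 1984/293 = -28524*(-24745/19872) - 1984/293 = 58818865/1656 - 1984/293 = 17230641941/485208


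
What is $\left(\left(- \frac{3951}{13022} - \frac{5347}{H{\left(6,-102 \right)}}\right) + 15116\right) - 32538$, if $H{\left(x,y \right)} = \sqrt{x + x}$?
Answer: $- \frac{226873235}{13022} - \frac{5347 \sqrt{3}}{6} \approx -18966.0$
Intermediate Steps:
$H{\left(x,y \right)} = \sqrt{2} \sqrt{x}$ ($H{\left(x,y \right)} = \sqrt{2 x} = \sqrt{2} \sqrt{x}$)
$\left(\left(- \frac{3951}{13022} - \frac{5347}{H{\left(6,-102 \right)}}\right) + 15116\right) - 32538 = \left(\left(- \frac{3951}{13022} - \frac{5347}{\sqrt{2} \sqrt{6}}\right) + 15116\right) - 32538 = \left(\left(\left(-3951\right) \frac{1}{13022} - \frac{5347}{2 \sqrt{3}}\right) + 15116\right) - 32538 = \left(\left(- \frac{3951}{13022} - 5347 \frac{\sqrt{3}}{6}\right) + 15116\right) - 32538 = \left(\left(- \frac{3951}{13022} - \frac{5347 \sqrt{3}}{6}\right) + 15116\right) - 32538 = \left(\frac{196836601}{13022} - \frac{5347 \sqrt{3}}{6}\right) - 32538 = - \frac{226873235}{13022} - \frac{5347 \sqrt{3}}{6}$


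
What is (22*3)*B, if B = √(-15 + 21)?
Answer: 66*√6 ≈ 161.67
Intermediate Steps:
B = √6 ≈ 2.4495
(22*3)*B = (22*3)*√6 = 66*√6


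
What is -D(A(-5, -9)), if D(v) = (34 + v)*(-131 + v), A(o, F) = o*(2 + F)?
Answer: 6624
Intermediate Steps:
D(v) = (-131 + v)*(34 + v)
-D(A(-5, -9)) = -(-4454 + (-5*(2 - 9))**2 - (-485)*(2 - 9)) = -(-4454 + (-5*(-7))**2 - (-485)*(-7)) = -(-4454 + 35**2 - 97*35) = -(-4454 + 1225 - 3395) = -1*(-6624) = 6624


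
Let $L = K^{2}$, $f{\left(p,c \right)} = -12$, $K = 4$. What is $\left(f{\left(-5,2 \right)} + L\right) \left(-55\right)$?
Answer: $-220$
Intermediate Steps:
$L = 16$ ($L = 4^{2} = 16$)
$\left(f{\left(-5,2 \right)} + L\right) \left(-55\right) = \left(-12 + 16\right) \left(-55\right) = 4 \left(-55\right) = -220$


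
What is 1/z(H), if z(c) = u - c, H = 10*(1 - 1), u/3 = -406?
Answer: -1/1218 ≈ -0.00082102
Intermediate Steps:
u = -1218 (u = 3*(-406) = -1218)
H = 0 (H = 10*0 = 0)
z(c) = -1218 - c
1/z(H) = 1/(-1218 - 1*0) = 1/(-1218 + 0) = 1/(-1218) = -1/1218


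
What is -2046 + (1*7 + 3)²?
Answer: -1946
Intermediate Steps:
-2046 + (1*7 + 3)² = -2046 + (7 + 3)² = -2046 + 10² = -2046 + 100 = -1946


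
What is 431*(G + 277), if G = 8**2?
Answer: 146971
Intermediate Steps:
G = 64
431*(G + 277) = 431*(64 + 277) = 431*341 = 146971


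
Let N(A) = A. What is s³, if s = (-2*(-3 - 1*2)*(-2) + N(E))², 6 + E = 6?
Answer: 64000000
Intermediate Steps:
E = 0 (E = -6 + 6 = 0)
s = 400 (s = (-2*(-3 - 1*2)*(-2) + 0)² = (-2*(-3 - 2)*(-2) + 0)² = (-2*(-5)*(-2) + 0)² = (10*(-2) + 0)² = (-20 + 0)² = (-20)² = 400)
s³ = 400³ = 64000000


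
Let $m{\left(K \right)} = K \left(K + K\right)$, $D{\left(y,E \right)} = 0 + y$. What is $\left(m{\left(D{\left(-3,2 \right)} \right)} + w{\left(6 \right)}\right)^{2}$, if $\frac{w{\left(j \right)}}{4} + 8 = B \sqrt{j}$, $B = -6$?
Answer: $3652 + 672 \sqrt{6} \approx 5298.1$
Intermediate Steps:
$D{\left(y,E \right)} = y$
$w{\left(j \right)} = -32 - 24 \sqrt{j}$ ($w{\left(j \right)} = -32 + 4 \left(- 6 \sqrt{j}\right) = -32 - 24 \sqrt{j}$)
$m{\left(K \right)} = 2 K^{2}$ ($m{\left(K \right)} = K 2 K = 2 K^{2}$)
$\left(m{\left(D{\left(-3,2 \right)} \right)} + w{\left(6 \right)}\right)^{2} = \left(2 \left(-3\right)^{2} - \left(32 + 24 \sqrt{6}\right)\right)^{2} = \left(2 \cdot 9 - \left(32 + 24 \sqrt{6}\right)\right)^{2} = \left(18 - \left(32 + 24 \sqrt{6}\right)\right)^{2} = \left(-14 - 24 \sqrt{6}\right)^{2}$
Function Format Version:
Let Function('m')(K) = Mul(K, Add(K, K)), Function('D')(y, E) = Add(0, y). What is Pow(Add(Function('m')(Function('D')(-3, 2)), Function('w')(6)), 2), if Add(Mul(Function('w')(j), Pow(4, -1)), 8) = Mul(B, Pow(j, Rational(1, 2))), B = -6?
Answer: Add(3652, Mul(672, Pow(6, Rational(1, 2)))) ≈ 5298.1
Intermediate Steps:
Function('D')(y, E) = y
Function('w')(j) = Add(-32, Mul(-24, Pow(j, Rational(1, 2)))) (Function('w')(j) = Add(-32, Mul(4, Mul(-6, Pow(j, Rational(1, 2))))) = Add(-32, Mul(-24, Pow(j, Rational(1, 2)))))
Function('m')(K) = Mul(2, Pow(K, 2)) (Function('m')(K) = Mul(K, Mul(2, K)) = Mul(2, Pow(K, 2)))
Pow(Add(Function('m')(Function('D')(-3, 2)), Function('w')(6)), 2) = Pow(Add(Mul(2, Pow(-3, 2)), Add(-32, Mul(-24, Pow(6, Rational(1, 2))))), 2) = Pow(Add(Mul(2, 9), Add(-32, Mul(-24, Pow(6, Rational(1, 2))))), 2) = Pow(Add(18, Add(-32, Mul(-24, Pow(6, Rational(1, 2))))), 2) = Pow(Add(-14, Mul(-24, Pow(6, Rational(1, 2)))), 2)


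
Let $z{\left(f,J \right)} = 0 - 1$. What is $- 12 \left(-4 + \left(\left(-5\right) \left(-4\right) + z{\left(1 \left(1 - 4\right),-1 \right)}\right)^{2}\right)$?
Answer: $-4284$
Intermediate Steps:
$z{\left(f,J \right)} = -1$ ($z{\left(f,J \right)} = 0 - 1 = -1$)
$- 12 \left(-4 + \left(\left(-5\right) \left(-4\right) + z{\left(1 \left(1 - 4\right),-1 \right)}\right)^{2}\right) = - 12 \left(-4 + \left(\left(-5\right) \left(-4\right) - 1\right)^{2}\right) = - 12 \left(-4 + \left(20 - 1\right)^{2}\right) = - 12 \left(-4 + 19^{2}\right) = - 12 \left(-4 + 361\right) = \left(-12\right) 357 = -4284$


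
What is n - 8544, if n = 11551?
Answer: 3007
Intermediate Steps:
n - 8544 = 11551 - 8544 = 3007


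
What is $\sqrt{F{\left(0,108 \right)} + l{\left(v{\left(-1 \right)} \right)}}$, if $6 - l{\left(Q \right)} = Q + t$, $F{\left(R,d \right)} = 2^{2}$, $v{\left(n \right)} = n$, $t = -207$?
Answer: $\sqrt{218} \approx 14.765$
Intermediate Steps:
$F{\left(R,d \right)} = 4$
$l{\left(Q \right)} = 213 - Q$ ($l{\left(Q \right)} = 6 - \left(Q - 207\right) = 6 - \left(-207 + Q\right) = 213 - Q$)
$\sqrt{F{\left(0,108 \right)} + l{\left(v{\left(-1 \right)} \right)}} = \sqrt{4 + \left(213 - -1\right)} = \sqrt{4 + \left(213 + 1\right)} = \sqrt{4 + 214} = \sqrt{218}$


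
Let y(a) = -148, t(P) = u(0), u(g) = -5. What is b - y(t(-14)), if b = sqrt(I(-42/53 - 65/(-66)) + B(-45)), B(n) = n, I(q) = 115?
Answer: 148 + sqrt(70) ≈ 156.37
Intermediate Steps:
t(P) = -5
b = sqrt(70) (b = sqrt(115 - 45) = sqrt(70) ≈ 8.3666)
b - y(t(-14)) = sqrt(70) - 1*(-148) = sqrt(70) + 148 = 148 + sqrt(70)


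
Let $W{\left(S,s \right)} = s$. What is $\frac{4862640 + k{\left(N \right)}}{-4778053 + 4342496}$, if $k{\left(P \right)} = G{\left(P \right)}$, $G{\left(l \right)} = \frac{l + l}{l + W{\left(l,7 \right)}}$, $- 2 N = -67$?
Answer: $- \frac{393873974}{35280117} \approx -11.164$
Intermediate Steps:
$N = \frac{67}{2}$ ($N = \left(- \frac{1}{2}\right) \left(-67\right) = \frac{67}{2} \approx 33.5$)
$G{\left(l \right)} = \frac{2 l}{7 + l}$ ($G{\left(l \right)} = \frac{l + l}{l + 7} = \frac{2 l}{7 + l}$)
$k{\left(P \right)} = \frac{2 P}{7 + P}$
$\frac{4862640 + k{\left(N \right)}}{-4778053 + 4342496} = \frac{4862640 + 2 \cdot \frac{67}{2} \frac{1}{7 + \frac{67}{2}}}{-4778053 + 4342496} = \frac{4862640 + 2 \cdot \frac{67}{2} \frac{1}{\frac{81}{2}}}{-435557} = \left(4862640 + 2 \cdot \frac{67}{2} \cdot \frac{2}{81}\right) \left(- \frac{1}{435557}\right) = \left(4862640 + \frac{134}{81}\right) \left(- \frac{1}{435557}\right) = \frac{393873974}{81} \left(- \frac{1}{435557}\right) = - \frac{393873974}{35280117}$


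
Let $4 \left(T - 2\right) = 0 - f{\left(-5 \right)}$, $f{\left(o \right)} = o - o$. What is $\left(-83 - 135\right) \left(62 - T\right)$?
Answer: $-13080$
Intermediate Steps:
$f{\left(o \right)} = 0$
$T = 2$ ($T = 2 + \frac{0 - 0}{4} = 2 + \frac{0 + 0}{4} = 2 + \frac{1}{4} \cdot 0 = 2 + 0 = 2$)
$\left(-83 - 135\right) \left(62 - T\right) = \left(-83 - 135\right) \left(62 - 2\right) = - 218 \left(62 - 2\right) = \left(-218\right) 60 = -13080$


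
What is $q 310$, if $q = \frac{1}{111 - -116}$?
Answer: $\frac{310}{227} \approx 1.3656$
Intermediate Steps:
$q = \frac{1}{227}$ ($q = \frac{1}{111 + 116} = \frac{1}{227} \approx 0.0044053$)
$q 310 = \frac{1}{227} \cdot 310 = \frac{310}{227}$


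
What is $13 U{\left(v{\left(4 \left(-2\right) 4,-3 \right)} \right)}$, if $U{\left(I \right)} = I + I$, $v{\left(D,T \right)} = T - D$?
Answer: $754$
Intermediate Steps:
$U{\left(I \right)} = 2 I$
$13 U{\left(v{\left(4 \left(-2\right) 4,-3 \right)} \right)} = 13 \cdot 2 \left(-3 - 4 \left(-2\right) 4\right) = 13 \cdot 2 \left(-3 - \left(-8\right) 4\right) = 13 \cdot 2 \left(-3 - -32\right) = 13 \cdot 2 \left(-3 + 32\right) = 13 \cdot 2 \cdot 29 = 13 \cdot 58 = 754$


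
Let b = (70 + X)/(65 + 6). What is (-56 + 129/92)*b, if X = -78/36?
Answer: -2044361/39192 ≈ -52.163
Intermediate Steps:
X = -13/6 (X = -78*1/36 = -13/6 ≈ -2.1667)
b = 407/426 (b = (70 - 13/6)/(65 + 6) = (407/6)/71 = (407/6)*(1/71) = 407/426 ≈ 0.95540)
(-56 + 129/92)*b = (-56 + 129/92)*(407/426) = -5023/92*407/426 = -2044361/39192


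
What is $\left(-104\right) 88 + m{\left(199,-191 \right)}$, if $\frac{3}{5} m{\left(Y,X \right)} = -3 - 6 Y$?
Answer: $-11147$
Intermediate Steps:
$m{\left(Y,X \right)} = -5 - 10 Y$ ($m{\left(Y,X \right)} = \frac{5 \left(-3 - 6 Y\right)}{3} = -5 - 10 Y$)
$\left(-104\right) 88 + m{\left(199,-191 \right)} = \left(-104\right) 88 - 1995 = -9152 - 1995 = -11147$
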